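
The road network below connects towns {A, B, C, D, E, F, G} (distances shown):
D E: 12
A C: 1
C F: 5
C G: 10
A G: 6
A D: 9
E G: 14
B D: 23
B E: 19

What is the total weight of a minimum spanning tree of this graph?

52

Kruskal: consider edges lightest-first.
A C (1): add — endpoints in different components.
C F (5): add — endpoints in different components.
A G (6): add — endpoints in different components.
A D (9): add — endpoints in different components.
C G (10): skip — C and G already connected.
D E (12): add — endpoints in different components.
E G (14): skip — E and G already connected.
B E (19): add — endpoints in different components.
MST edges: A C, C F, A G, A D, D E, B E; total weight 1+5+6+9+12+19 = 52.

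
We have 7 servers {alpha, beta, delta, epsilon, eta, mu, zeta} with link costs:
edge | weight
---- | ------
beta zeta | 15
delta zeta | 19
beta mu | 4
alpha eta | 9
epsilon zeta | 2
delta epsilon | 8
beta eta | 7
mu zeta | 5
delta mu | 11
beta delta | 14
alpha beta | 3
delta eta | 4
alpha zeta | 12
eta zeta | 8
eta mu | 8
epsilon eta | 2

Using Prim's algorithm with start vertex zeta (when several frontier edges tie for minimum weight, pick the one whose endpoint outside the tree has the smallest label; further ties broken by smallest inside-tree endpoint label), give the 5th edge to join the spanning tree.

beta-mu

Prim's algorithm from zeta:
Step 1: cheapest edge leaving the tree is epsilon zeta (2); add epsilon.
Step 2: cheapest edge leaving the tree is epsilon eta (2); add eta.
Step 3: cheapest edge leaving the tree is delta eta (4); add delta.
Step 4: cheapest edge leaving the tree is mu zeta (5); add mu.
Step 5: cheapest edge leaving the tree is beta mu (4); add beta.
Step 6: cheapest edge leaving the tree is alpha beta (3); add alpha.
The 5th edge added is beta mu.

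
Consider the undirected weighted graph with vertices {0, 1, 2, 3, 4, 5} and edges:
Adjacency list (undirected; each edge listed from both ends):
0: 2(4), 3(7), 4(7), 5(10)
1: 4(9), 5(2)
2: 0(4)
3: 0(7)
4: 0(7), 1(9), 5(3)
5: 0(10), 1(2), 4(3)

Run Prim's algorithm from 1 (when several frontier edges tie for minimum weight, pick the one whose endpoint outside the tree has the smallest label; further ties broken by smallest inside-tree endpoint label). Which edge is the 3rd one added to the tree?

0-4

Grow the tree from 1 using Prim:
Step 1: frontier [1–5 2, 1–4 9] → take 1–5 (2); add 5.
Step 2: frontier [1–4 9, 4–5 3, 0–5 10] → take 4–5 (3); add 4.
Step 3: frontier [0–4 7, 0–5 10] → take 0–4 (7); add 0.
Step 4: frontier [0–2 4, 0–3 7] → take 0–2 (4); add 2.
Step 5: frontier [0–3 7] → take 0–3 (7); add 3.
The 3rd edge added is 0–4.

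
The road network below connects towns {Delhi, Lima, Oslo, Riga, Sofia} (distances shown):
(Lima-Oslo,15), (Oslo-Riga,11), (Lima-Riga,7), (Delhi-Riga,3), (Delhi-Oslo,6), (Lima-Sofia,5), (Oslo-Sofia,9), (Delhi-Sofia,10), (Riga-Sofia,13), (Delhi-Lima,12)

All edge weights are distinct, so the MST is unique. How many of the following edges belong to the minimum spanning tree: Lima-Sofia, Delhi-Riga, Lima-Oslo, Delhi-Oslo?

Kruskal: consider edges lightest-first.
Delhi-Riga (3): add — endpoints in different components.
Lima-Sofia (5): add — endpoints in different components.
Delhi-Oslo (6): add — endpoints in different components.
Lima-Riga (7): add — endpoints in different components.
MST edge set: {Delhi-Riga, Lima-Sofia, Delhi-Oslo, Lima-Riga}.
Of the listed edges, {Lima-Sofia, Delhi-Riga, Delhi-Oslo} are in the MST → 3.

3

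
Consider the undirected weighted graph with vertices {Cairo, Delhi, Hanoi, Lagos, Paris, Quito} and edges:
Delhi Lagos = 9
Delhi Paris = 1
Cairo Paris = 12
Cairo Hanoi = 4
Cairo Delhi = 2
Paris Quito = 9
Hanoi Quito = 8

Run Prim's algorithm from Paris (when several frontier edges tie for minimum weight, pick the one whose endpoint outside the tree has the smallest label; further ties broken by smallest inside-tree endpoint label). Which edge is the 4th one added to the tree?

Prim, starting at Paris.
Step 1: cheapest edge leaving the tree is Delhi Paris (1); add Delhi.
Step 2: cheapest edge leaving the tree is Cairo Delhi (2); add Cairo.
Step 3: cheapest edge leaving the tree is Cairo Hanoi (4); add Hanoi.
Step 4: cheapest edge leaving the tree is Hanoi Quito (8); add Quito.
Step 5: cheapest edge leaving the tree is Delhi Lagos (9); add Lagos.
The 4th edge added is Hanoi Quito.

Hanoi-Quito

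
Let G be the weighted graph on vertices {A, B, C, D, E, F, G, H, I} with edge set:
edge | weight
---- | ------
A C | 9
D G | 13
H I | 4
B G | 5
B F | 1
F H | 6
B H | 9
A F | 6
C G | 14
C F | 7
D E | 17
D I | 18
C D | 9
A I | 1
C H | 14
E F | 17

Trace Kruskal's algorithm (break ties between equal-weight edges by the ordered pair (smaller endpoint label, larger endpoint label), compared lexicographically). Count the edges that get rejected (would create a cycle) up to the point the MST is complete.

Sort edges by weight, then run Kruskal:
A I (1): add — endpoints in different components.
B F (1): add — endpoints in different components.
H I (4): add — endpoints in different components.
B G (5): add — endpoints in different components.
A F (6): add — endpoints in different components.
F H (6): skip — F and H already connected.
C F (7): add — endpoints in different components.
A C (9): skip — A and C already connected.
B H (9): skip — B and H already connected.
C D (9): add — endpoints in different components.
D G (13): skip — D and G already connected.
C G (14): skip — C and G already connected.
C H (14): skip — C and H already connected.
D E (17): add — endpoints in different components.
Edges rejected before the tree was complete: 6.

6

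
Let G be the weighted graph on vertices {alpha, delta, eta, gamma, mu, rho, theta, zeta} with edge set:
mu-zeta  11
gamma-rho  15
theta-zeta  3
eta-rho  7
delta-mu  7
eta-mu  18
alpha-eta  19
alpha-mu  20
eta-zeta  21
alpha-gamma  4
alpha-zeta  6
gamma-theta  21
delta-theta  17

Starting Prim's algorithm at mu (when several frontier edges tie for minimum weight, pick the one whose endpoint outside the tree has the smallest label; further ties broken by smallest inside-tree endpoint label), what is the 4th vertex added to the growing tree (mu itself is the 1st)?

theta

Grow the tree from mu using Prim:
Step 1: cheapest edge leaving the tree is delta-mu (7); add delta.
Step 2: cheapest edge leaving the tree is mu-zeta (11); add zeta.
Step 3: cheapest edge leaving the tree is theta-zeta (3); add theta.
Step 4: cheapest edge leaving the tree is alpha-zeta (6); add alpha.
Step 5: cheapest edge leaving the tree is alpha-gamma (4); add gamma.
Step 6: cheapest edge leaving the tree is gamma-rho (15); add rho.
Step 7: cheapest edge leaving the tree is eta-rho (7); add eta.
Vertex order: mu, delta, zeta, theta, alpha, gamma, rho, eta. The 4th vertex is theta.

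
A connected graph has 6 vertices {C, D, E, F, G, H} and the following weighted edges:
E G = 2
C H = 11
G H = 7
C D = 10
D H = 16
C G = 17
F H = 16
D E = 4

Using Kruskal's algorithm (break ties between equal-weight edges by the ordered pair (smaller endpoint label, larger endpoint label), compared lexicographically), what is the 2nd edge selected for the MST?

Sort edges by weight, then run Kruskal:
E G (2): add — endpoints in different components.
D E (4): add — endpoints in different components.
G H (7): add — endpoints in different components.
C D (10): add — endpoints in different components.
C H (11): skip — C and H already connected.
D H (16): skip — D and H already connected.
F H (16): add — endpoints in different components.
The 2nd edge added is D E.

D-E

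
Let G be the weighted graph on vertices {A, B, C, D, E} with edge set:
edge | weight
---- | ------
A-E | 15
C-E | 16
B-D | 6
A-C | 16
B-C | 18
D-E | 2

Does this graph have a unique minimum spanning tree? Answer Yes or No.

No

Sort edges by weight, then run Kruskal:
D-E (2): add. Components now {A} {B} {C} {D,E}
B-D (6): add. Components now {A} {B,D,E} {C}
A-E (15): add. Components now {A,B,D,E} {C}
A-C (16): add. Components now {A,B,C,D,E}
Non-tree edge C-E has weight 16, equal to the heaviest edge on its tree cycle — swapping gives another MST of the same weight. Not unique.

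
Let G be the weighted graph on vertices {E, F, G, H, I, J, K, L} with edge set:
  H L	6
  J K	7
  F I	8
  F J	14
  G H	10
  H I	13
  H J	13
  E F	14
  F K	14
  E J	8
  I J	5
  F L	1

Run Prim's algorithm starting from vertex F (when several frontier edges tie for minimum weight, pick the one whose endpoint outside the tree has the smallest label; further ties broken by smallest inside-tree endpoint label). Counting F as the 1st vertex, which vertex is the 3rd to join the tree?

H

Grow the tree from F using Prim:
Step 1: frontier [F L 1, F I 8, E F 14, F J 14, F K 14] → take F L (1); add L.
Step 2: frontier [F I 8, E F 14, F J 14, F K 14, H L 6] → take H L (6); add H.
Step 3: frontier [F I 8, E F 14, F J 14, F K 14, G H 10, H I 13, H J 13] → take F I (8); add I.
Step 4: frontier [E F 14, F J 14, F K 14, G H 10, H J 13, I J 5] → take I J (5); add J.
Step 5: frontier [E F 14, F K 14, G H 10, J K 7, E J 8] → take J K (7); add K.
Step 6: frontier [E F 14, G H 10, E J 8] → take E J (8); add E.
Step 7: frontier [G H 10] → take G H (10); add G.
Vertex order: F, L, H, I, J, K, E, G. The 3rd vertex is H.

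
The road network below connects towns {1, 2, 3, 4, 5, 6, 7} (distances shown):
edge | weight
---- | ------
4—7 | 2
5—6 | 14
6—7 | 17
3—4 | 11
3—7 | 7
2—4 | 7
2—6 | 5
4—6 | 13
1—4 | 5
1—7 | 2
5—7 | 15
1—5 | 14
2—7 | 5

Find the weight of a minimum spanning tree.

Kruskal's algorithm — process edges by increasing weight (ties by edge label):
1—7 (2): add. Components now {1,7} {2} {3} {4} {5} {6}
4—7 (2): add. Components now {1,4,7} {2} {3} {5} {6}
1—4 (5): skip — 1 and 4 already connected.
2—6 (5): add. Components now {1,4,7} {2,6} {3} {5}
2—7 (5): add. Components now {1,2,4,6,7} {3} {5}
2—4 (7): skip — 2 and 4 already connected.
3—7 (7): add. Components now {1,2,3,4,6,7} {5}
3—4 (11): skip — 3 and 4 already connected.
4—6 (13): skip — 4 and 6 already connected.
1—5 (14): add. Components now {1,2,3,4,5,6,7}
MST edges: 1—7, 4—7, 2—6, 2—7, 3—7, 1—5; total weight 2+2+5+5+7+14 = 35.

35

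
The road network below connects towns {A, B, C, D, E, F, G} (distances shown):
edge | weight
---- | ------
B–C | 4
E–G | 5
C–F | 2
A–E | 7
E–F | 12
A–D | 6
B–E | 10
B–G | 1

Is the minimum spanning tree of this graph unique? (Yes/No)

Sort edges by weight, then run Kruskal:
B–G (1): add. Components now {A} {B,G} {C} {D} {E} {F}
C–F (2): add. Components now {A} {B,G} {C,F} {D} {E}
B–C (4): add. Components now {A} {B,C,F,G} {D} {E}
E–G (5): add. Components now {A} {B,C,E,F,G} {D}
A–D (6): add. Components now {A,D} {B,C,E,F,G}
A–E (7): add. Components now {A,B,C,D,E,F,G}
Every non-tree edge has weight strictly greater than the heaviest edge on the tree path between its endpoints, so the MST is unique.

Yes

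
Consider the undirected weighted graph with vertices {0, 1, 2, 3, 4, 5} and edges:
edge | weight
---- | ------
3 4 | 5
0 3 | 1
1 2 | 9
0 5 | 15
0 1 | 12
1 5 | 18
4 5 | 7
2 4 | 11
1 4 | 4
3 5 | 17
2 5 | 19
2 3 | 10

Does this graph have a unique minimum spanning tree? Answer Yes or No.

Yes

Sort edges by weight, then run Kruskal:
0 3 (1): add — endpoints in different components.
1 4 (4): add — endpoints in different components.
3 4 (5): add — endpoints in different components.
4 5 (7): add — endpoints in different components.
1 2 (9): add — endpoints in different components.
Every non-tree edge has weight strictly greater than the heaviest edge on the tree path between its endpoints, so the MST is unique.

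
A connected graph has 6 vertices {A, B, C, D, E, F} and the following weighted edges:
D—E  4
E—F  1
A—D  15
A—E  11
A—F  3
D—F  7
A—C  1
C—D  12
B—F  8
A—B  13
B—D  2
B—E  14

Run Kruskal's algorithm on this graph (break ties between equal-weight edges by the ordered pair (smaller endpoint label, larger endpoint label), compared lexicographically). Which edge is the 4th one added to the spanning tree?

Sort edges by weight, then run Kruskal:
A—C (1): add. Components now {A,C} {B} {D} {E} {F}
E—F (1): add. Components now {A,C} {B} {D} {E,F}
B—D (2): add. Components now {A,C} {B,D} {E,F}
A—F (3): add. Components now {A,C,E,F} {B,D}
D—E (4): add. Components now {A,B,C,D,E,F}
The 4th edge added is A—F.

A-F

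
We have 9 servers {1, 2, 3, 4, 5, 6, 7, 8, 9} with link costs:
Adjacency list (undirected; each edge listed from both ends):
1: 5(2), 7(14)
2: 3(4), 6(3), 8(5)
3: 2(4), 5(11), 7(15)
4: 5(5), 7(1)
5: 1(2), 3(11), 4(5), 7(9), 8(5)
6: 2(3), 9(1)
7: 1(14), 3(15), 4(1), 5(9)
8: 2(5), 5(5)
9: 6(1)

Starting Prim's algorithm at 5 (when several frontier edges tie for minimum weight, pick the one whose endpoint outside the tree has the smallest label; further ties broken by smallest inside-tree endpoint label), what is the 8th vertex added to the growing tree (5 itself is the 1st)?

Grow the tree from 5 using Prim:
Step 1: cheapest edge leaving the tree is 1–5 (2); add 1.
Step 2: cheapest edge leaving the tree is 4–5 (5); add 4.
Step 3: cheapest edge leaving the tree is 4–7 (1); add 7.
Step 4: cheapest edge leaving the tree is 5–8 (5); add 8.
Step 5: cheapest edge leaving the tree is 2–8 (5); add 2.
Step 6: cheapest edge leaving the tree is 2–6 (3); add 6.
Step 7: cheapest edge leaving the tree is 6–9 (1); add 9.
Step 8: cheapest edge leaving the tree is 2–3 (4); add 3.
Vertex order: 5, 1, 4, 7, 8, 2, 6, 9, 3. The 8th vertex is 9.

9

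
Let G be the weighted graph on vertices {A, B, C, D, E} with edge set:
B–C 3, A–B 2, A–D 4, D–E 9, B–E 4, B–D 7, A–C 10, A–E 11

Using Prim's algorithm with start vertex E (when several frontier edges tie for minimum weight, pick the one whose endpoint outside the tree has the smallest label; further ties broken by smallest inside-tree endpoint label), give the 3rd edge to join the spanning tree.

B-C

Grow the tree from E using Prim:
Step 1: frontier [B–E 4, D–E 9, A–E 11] → take B–E (4); add B.
Step 2: frontier [A–B 2, B–C 3, B–D 7, D–E 9, A–E 11] → take A–B (2); add A.
Step 3: frontier [A–D 4, A–C 10, B–C 3, B–D 7, D–E 9] → take B–C (3); add C.
Step 4: frontier [A–D 4, B–D 7, D–E 9] → take A–D (4); add D.
The 3rd edge added is B–C.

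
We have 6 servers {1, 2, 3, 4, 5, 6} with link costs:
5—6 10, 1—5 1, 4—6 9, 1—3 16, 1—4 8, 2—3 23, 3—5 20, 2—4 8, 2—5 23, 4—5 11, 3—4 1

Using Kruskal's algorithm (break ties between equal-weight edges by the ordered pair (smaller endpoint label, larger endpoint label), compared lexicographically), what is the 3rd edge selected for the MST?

Kruskal: consider edges lightest-first.
1—5 (1): add — endpoints in different components.
3—4 (1): add — endpoints in different components.
1—4 (8): add — endpoints in different components.
2—4 (8): add — endpoints in different components.
4—6 (9): add — endpoints in different components.
The 3rd edge added is 1—4.

1-4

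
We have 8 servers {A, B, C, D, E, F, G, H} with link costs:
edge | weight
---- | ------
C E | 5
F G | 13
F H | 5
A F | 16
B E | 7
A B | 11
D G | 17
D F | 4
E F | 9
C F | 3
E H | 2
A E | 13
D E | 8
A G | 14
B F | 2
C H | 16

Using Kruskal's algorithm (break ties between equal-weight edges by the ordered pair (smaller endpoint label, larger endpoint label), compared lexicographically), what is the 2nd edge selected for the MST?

Kruskal's algorithm — process edges by increasing weight (ties by edge label):
B F (2): add — endpoints in different components.
E H (2): add — endpoints in different components.
C F (3): add — endpoints in different components.
D F (4): add — endpoints in different components.
C E (5): add — endpoints in different components.
F H (5): skip — F and H already connected.
B E (7): skip — B and E already connected.
D E (8): skip — D and E already connected.
E F (9): skip — E and F already connected.
A B (11): add — endpoints in different components.
A E (13): skip — A and E already connected.
F G (13): add — endpoints in different components.
The 2nd edge added is E H.

E-H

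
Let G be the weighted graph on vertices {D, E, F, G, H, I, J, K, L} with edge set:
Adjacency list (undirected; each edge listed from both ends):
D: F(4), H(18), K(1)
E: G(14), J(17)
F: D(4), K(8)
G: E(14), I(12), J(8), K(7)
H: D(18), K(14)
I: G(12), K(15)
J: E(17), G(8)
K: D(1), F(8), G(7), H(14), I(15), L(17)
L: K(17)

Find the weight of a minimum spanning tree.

Prim's algorithm from E:
Step 1: frontier [E—G 14, E—J 17] → take E—G (14); add G.
Step 2: frontier [E—J 17, G—K 7, G—J 8, G—I 12] → take G—K (7); add K.
Step 3: frontier [E—J 17, G—J 8, G—I 12, D—K 1, F—K 8, H—K 14, I—K 15, K—L 17] → take D—K (1); add D.
Step 4: frontier [D—F 4, D—H 18, E—J 17, G—J 8, G—I 12, F—K 8, H—K 14, I—K 15, K—L 17] → take D—F (4); add F.
Step 5: frontier [D—H 18, E—J 17, G—J 8, G—I 12, H—K 14, I—K 15, K—L 17] → take G—J (8); add J.
Step 6: frontier [D—H 18, G—I 12, H—K 14, I—K 15, K—L 17] → take G—I (12); add I.
Step 7: frontier [D—H 18, H—K 14, K—L 17] → take H—K (14); add H.
Step 8: frontier [K—L 17] → take K—L (17); add L.
MST edges: E—G, G—K, D—K, D—F, G—J, G—I, H—K, K—L; total weight 14+7+1+4+8+12+14+17 = 77.

77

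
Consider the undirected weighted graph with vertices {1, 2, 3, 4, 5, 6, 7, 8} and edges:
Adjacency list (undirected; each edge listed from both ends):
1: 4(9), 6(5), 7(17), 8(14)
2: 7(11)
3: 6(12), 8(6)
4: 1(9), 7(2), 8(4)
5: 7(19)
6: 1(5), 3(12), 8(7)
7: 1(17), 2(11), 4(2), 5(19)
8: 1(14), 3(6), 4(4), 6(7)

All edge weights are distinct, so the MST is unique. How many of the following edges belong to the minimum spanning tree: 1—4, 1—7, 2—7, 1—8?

Kruskal: consider edges lightest-first.
4—7 (2): add — endpoints in different components.
4—8 (4): add — endpoints in different components.
1—6 (5): add — endpoints in different components.
3—8 (6): add — endpoints in different components.
6—8 (7): add — endpoints in different components.
1—4 (9): skip — 1 and 4 already connected.
2—7 (11): add — endpoints in different components.
3—6 (12): skip — 3 and 6 already connected.
1—8 (14): skip — 1 and 8 already connected.
1—7 (17): skip — 1 and 7 already connected.
5—7 (19): add — endpoints in different components.
MST edge set: {4—7, 4—8, 1—6, 3—8, 6—8, 2—7, 5—7}.
Of the listed edges, {2—7} are in the MST → 1.

1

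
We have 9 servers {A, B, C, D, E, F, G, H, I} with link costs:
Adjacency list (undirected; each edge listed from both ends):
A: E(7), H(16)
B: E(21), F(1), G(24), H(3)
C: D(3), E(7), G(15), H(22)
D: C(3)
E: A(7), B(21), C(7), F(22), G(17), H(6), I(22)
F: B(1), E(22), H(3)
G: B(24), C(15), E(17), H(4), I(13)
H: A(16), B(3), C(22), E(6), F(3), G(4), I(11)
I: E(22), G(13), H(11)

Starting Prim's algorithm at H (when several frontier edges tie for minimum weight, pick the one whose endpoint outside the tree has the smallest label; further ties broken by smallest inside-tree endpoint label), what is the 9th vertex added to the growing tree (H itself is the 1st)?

I

Prim, starting at H.
Step 1: cheapest edge leaving the tree is B H (3); add B.
Step 2: cheapest edge leaving the tree is B F (1); add F.
Step 3: cheapest edge leaving the tree is G H (4); add G.
Step 4: cheapest edge leaving the tree is E H (6); add E.
Step 5: cheapest edge leaving the tree is A E (7); add A.
Step 6: cheapest edge leaving the tree is C E (7); add C.
Step 7: cheapest edge leaving the tree is C D (3); add D.
Step 8: cheapest edge leaving the tree is H I (11); add I.
Vertex order: H, B, F, G, E, A, C, D, I. The 9th vertex is I.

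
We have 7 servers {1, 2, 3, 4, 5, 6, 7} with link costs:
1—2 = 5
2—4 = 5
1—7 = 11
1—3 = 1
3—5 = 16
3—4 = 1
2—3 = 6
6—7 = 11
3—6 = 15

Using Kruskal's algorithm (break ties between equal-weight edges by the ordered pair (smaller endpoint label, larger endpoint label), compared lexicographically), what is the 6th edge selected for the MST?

3-5

Kruskal: consider edges lightest-first.
1—3 (1): add — endpoints in different components.
3—4 (1): add — endpoints in different components.
1—2 (5): add — endpoints in different components.
2—4 (5): skip — 2 and 4 already connected.
2—3 (6): skip — 2 and 3 already connected.
1—7 (11): add — endpoints in different components.
6—7 (11): add — endpoints in different components.
3—6 (15): skip — 3 and 6 already connected.
3—5 (16): add — endpoints in different components.
The 6th edge added is 3—5.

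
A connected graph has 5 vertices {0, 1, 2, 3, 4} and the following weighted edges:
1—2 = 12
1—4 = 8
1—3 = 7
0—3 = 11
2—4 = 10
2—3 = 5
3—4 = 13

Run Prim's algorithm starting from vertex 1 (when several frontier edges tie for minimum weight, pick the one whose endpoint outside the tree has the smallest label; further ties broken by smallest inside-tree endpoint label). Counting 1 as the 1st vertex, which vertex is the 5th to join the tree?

0

Grow the tree from 1 using Prim:
Step 1: frontier [1—3 7, 1—4 8, 1—2 12] → take 1—3 (7); add 3.
Step 2: frontier [1—4 8, 1—2 12, 2—3 5, 0—3 11, 3—4 13] → take 2—3 (5); add 2.
Step 3: frontier [1—4 8, 2—4 10, 0—3 11, 3—4 13] → take 1—4 (8); add 4.
Step 4: frontier [0—3 11] → take 0—3 (11); add 0.
Vertex order: 1, 3, 2, 4, 0. The 5th vertex is 0.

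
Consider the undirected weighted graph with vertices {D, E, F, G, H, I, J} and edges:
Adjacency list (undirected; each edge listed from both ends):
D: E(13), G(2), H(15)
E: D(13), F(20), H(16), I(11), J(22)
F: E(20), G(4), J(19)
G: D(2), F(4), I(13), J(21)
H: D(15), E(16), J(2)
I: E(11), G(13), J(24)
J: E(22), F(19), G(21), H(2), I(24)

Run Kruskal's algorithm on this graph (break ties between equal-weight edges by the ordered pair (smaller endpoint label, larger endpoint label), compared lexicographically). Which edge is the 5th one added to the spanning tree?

Kruskal: consider edges lightest-first.
D—G (2): add. Components now {D,G} {E} {F} {H} {I} {J}
H—J (2): add. Components now {D,G} {E} {F} {H,J} {I}
F—G (4): add. Components now {D,F,G} {E} {H,J} {I}
E—I (11): add. Components now {D,F,G} {E,I} {H,J}
D—E (13): add. Components now {D,E,F,G,I} {H,J}
G—I (13): skip — G and I already connected.
D—H (15): add. Components now {D,E,F,G,H,I,J}
The 5th edge added is D—E.

D-E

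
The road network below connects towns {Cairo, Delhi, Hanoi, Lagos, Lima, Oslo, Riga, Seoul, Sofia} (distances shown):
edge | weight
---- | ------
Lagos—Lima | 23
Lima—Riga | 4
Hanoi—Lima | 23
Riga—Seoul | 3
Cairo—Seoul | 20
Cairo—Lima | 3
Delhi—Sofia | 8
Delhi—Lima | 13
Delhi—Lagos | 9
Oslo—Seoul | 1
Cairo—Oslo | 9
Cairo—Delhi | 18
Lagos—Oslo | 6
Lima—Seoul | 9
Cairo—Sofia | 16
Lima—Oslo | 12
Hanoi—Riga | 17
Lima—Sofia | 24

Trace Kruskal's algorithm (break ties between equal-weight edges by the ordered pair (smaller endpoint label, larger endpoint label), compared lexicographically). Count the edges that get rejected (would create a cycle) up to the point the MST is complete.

5

Kruskal: consider edges lightest-first.
Oslo—Seoul (1): add — endpoints in different components.
Cairo—Lima (3): add — endpoints in different components.
Riga—Seoul (3): add — endpoints in different components.
Lima—Riga (4): add — endpoints in different components.
Lagos—Oslo (6): add — endpoints in different components.
Delhi—Sofia (8): add — endpoints in different components.
Cairo—Oslo (9): skip — Cairo and Oslo already connected.
Delhi—Lagos (9): add — endpoints in different components.
Lima—Seoul (9): skip — Seoul and Lima already connected.
Lima—Oslo (12): skip — Oslo and Lima already connected.
Delhi—Lima (13): skip — Lima and Delhi already connected.
Cairo—Sofia (16): skip — Cairo and Sofia already connected.
Hanoi—Riga (17): add — endpoints in different components.
Edges rejected before the tree was complete: 5.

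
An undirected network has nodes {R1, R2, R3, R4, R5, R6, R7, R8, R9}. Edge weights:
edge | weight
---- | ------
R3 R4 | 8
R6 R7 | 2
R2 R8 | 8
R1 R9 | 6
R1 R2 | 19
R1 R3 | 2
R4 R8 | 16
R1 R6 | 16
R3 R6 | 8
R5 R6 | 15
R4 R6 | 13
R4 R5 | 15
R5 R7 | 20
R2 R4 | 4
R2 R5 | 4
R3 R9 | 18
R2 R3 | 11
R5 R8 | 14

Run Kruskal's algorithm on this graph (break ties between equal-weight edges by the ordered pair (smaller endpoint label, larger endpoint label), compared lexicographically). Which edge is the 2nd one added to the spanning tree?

Sort edges by weight, then run Kruskal:
R1 R3 (2): add — endpoints in different components.
R6 R7 (2): add — endpoints in different components.
R2 R4 (4): add — endpoints in different components.
R2 R5 (4): add — endpoints in different components.
R1 R9 (6): add — endpoints in different components.
R2 R8 (8): add — endpoints in different components.
R3 R4 (8): add — endpoints in different components.
R3 R6 (8): add — endpoints in different components.
The 2nd edge added is R6 R7.

R6-R7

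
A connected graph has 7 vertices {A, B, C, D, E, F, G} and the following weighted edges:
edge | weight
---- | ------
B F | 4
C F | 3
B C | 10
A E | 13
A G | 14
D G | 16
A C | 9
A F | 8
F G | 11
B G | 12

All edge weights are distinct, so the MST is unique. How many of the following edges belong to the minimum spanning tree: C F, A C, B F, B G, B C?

Kruskal: consider edges lightest-first.
C F (3): add. Components now {A} {B} {C,F} {D} {E} {G}
B F (4): add. Components now {A} {B,C,F} {D} {E} {G}
A F (8): add. Components now {A,B,C,F} {D} {E} {G}
A C (9): skip — A and C already connected.
B C (10): skip — B and C already connected.
F G (11): add. Components now {A,B,C,F,G} {D} {E}
B G (12): skip — B and G already connected.
A E (13): add. Components now {A,B,C,E,F,G} {D}
A G (14): skip — A and G already connected.
D G (16): add. Components now {A,B,C,D,E,F,G}
MST edge set: {C F, B F, A F, F G, A E, D G}.
Of the listed edges, {C F, B F} are in the MST → 2.

2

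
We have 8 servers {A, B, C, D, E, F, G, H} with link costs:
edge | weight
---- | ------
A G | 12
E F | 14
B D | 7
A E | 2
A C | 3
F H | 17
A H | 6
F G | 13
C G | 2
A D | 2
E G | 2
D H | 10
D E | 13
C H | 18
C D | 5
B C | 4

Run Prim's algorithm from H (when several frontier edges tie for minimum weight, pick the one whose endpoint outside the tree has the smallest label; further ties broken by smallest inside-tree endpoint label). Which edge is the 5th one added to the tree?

C-G

Grow the tree from H using Prim:
Step 1: cheapest edge leaving the tree is A H (6); add A.
Step 2: cheapest edge leaving the tree is A D (2); add D.
Step 3: cheapest edge leaving the tree is A E (2); add E.
Step 4: cheapest edge leaving the tree is E G (2); add G.
Step 5: cheapest edge leaving the tree is C G (2); add C.
Step 6: cheapest edge leaving the tree is B C (4); add B.
Step 7: cheapest edge leaving the tree is F G (13); add F.
The 5th edge added is C G.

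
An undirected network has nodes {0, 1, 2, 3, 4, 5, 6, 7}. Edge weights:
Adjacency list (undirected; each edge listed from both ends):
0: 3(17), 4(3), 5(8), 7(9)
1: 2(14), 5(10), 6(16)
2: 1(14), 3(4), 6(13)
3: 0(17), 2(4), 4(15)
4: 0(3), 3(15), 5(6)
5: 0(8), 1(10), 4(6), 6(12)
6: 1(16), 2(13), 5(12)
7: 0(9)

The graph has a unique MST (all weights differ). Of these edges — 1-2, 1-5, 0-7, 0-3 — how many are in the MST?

2

Kruskal: consider edges lightest-first.
0-4 (3): add — endpoints in different components.
2-3 (4): add — endpoints in different components.
4-5 (6): add — endpoints in different components.
0-5 (8): skip — 0 and 5 already connected.
0-7 (9): add — endpoints in different components.
1-5 (10): add — endpoints in different components.
5-6 (12): add — endpoints in different components.
2-6 (13): add — endpoints in different components.
MST edge set: {0-4, 2-3, 4-5, 0-7, 1-5, 5-6, 2-6}.
Of the listed edges, {1-5, 0-7} are in the MST → 2.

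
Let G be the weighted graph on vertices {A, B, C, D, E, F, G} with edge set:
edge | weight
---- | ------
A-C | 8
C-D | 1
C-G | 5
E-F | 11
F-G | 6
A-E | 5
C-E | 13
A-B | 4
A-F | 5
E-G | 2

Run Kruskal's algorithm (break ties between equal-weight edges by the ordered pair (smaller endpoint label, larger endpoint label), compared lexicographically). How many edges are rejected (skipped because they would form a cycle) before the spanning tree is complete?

0

Kruskal's algorithm — process edges by increasing weight (ties by edge label):
C-D (1): add — endpoints in different components.
E-G (2): add — endpoints in different components.
A-B (4): add — endpoints in different components.
A-E (5): add — endpoints in different components.
A-F (5): add — endpoints in different components.
C-G (5): add — endpoints in different components.
Edges rejected before the tree was complete: 0.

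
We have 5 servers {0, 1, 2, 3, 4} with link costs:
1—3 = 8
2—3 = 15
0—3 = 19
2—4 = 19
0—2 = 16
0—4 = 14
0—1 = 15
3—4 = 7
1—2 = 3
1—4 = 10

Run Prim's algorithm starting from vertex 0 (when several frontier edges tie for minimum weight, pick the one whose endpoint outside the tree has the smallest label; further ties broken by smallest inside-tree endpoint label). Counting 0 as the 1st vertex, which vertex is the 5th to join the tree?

2

Prim's algorithm from 0:
Step 1: frontier [0—4 14, 0—1 15, 0—2 16, 0—3 19] → take 0—4 (14); add 4.
Step 2: frontier [0—1 15, 0—2 16, 0—3 19, 3—4 7, 1—4 10, 2—4 19] → take 3—4 (7); add 3.
Step 3: frontier [0—1 15, 0—2 16, 1—3 8, 2—3 15, 1—4 10, 2—4 19] → take 1—3 (8); add 1.
Step 4: frontier [0—2 16, 1—2 3, 2—3 15, 2—4 19] → take 1—2 (3); add 2.
Vertex order: 0, 4, 3, 1, 2. The 5th vertex is 2.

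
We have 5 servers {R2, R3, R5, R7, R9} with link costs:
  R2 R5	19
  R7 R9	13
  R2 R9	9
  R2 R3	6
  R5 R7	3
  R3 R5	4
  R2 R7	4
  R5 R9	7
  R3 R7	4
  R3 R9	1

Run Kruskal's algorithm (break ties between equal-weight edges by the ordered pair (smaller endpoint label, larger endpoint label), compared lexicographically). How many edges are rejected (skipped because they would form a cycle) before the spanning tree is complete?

0

Kruskal's algorithm — process edges by increasing weight (ties by edge label):
R3 R9 (1): add — endpoints in different components.
R5 R7 (3): add — endpoints in different components.
R2 R7 (4): add — endpoints in different components.
R3 R5 (4): add — endpoints in different components.
Edges rejected before the tree was complete: 0.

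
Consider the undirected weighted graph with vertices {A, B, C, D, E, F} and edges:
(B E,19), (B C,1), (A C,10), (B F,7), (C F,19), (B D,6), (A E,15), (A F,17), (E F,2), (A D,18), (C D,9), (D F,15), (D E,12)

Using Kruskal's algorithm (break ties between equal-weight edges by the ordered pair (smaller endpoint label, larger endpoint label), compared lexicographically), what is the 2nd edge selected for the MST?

Sort edges by weight, then run Kruskal:
B C (1): add — endpoints in different components.
E F (2): add — endpoints in different components.
B D (6): add — endpoints in different components.
B F (7): add — endpoints in different components.
C D (9): skip — C and D already connected.
A C (10): add — endpoints in different components.
The 2nd edge added is E F.

E-F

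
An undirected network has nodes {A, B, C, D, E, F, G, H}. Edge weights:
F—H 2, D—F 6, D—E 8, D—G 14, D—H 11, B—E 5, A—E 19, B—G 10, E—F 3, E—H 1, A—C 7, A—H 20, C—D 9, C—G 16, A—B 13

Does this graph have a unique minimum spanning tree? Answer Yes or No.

Yes

Sort edges by weight, then run Kruskal:
E—H (1): add — endpoints in different components.
F—H (2): add — endpoints in different components.
E—F (3): skip — E and F already connected.
B—E (5): add — endpoints in different components.
D—F (6): add — endpoints in different components.
A—C (7): add — endpoints in different components.
D—E (8): skip — D and E already connected.
C—D (9): add — endpoints in different components.
B—G (10): add — endpoints in different components.
Every non-tree edge has weight strictly greater than the heaviest edge on the tree path between its endpoints, so the MST is unique.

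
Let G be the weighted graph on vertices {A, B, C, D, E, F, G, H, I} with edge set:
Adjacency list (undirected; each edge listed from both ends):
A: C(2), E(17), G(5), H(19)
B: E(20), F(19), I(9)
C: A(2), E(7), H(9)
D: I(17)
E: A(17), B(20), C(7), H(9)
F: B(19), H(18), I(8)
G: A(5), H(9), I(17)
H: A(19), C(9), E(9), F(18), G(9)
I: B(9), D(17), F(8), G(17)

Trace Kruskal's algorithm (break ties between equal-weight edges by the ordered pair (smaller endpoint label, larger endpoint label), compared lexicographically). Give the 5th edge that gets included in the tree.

Sort edges by weight, then run Kruskal:
A-C (2): add — endpoints in different components.
A-G (5): add — endpoints in different components.
C-E (7): add — endpoints in different components.
F-I (8): add — endpoints in different components.
B-I (9): add — endpoints in different components.
C-H (9): add — endpoints in different components.
E-H (9): skip — E and H already connected.
G-H (9): skip — G and H already connected.
A-E (17): skip — A and E already connected.
D-I (17): add — endpoints in different components.
G-I (17): add — endpoints in different components.
The 5th edge added is B-I.

B-I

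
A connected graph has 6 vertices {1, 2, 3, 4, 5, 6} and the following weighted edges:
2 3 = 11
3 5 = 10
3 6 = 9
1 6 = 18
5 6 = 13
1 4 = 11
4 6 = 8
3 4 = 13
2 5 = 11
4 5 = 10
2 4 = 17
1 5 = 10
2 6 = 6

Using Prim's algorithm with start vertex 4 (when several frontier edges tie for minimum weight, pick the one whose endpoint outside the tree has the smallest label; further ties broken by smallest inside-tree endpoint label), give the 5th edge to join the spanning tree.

1-5

Prim, starting at 4.
Step 1: frontier [4 6 8, 4 5 10, 1 4 11, 3 4 13, 2 4 17] → take 4 6 (8); add 6.
Step 2: frontier [4 5 10, 1 4 11, 3 4 13, 2 4 17, 2 6 6, 3 6 9, 5 6 13, 1 6 18] → take 2 6 (6); add 2.
Step 3: frontier [2 3 11, 2 5 11, 4 5 10, 1 4 11, 3 4 13, 3 6 9, 5 6 13, 1 6 18] → take 3 6 (9); add 3.
Step 4: frontier [2 5 11, 3 5 10, 4 5 10, 1 4 11, 5 6 13, 1 6 18] → take 3 5 (10); add 5.
Step 5: frontier [1 4 11, 1 5 10, 1 6 18] → take 1 5 (10); add 1.
The 5th edge added is 1 5.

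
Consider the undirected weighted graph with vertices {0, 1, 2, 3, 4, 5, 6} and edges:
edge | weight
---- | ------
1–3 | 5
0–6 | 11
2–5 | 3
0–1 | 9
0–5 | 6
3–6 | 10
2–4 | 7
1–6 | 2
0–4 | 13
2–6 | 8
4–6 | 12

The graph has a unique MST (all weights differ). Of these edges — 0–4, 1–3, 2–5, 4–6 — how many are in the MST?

2

Kruskal: consider edges lightest-first.
1–6 (2): add. Components now {0} {1,6} {2} {3} {4} {5}
2–5 (3): add. Components now {0} {1,6} {2,5} {3} {4}
1–3 (5): add. Components now {0} {1,3,6} {2,5} {4}
0–5 (6): add. Components now {0,2,5} {1,3,6} {4}
2–4 (7): add. Components now {0,2,4,5} {1,3,6}
2–6 (8): add. Components now {0,1,2,3,4,5,6}
MST edge set: {1–6, 2–5, 1–3, 0–5, 2–4, 2–6}.
Of the listed edges, {1–3, 2–5} are in the MST → 2.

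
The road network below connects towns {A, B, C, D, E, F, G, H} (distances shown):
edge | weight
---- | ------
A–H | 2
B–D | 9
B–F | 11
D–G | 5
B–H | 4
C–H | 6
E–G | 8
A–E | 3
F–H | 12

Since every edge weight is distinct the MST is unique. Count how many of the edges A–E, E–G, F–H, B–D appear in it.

Kruskal's algorithm — process edges by increasing weight (ties by edge label):
A–H (2): add — endpoints in different components.
A–E (3): add — endpoints in different components.
B–H (4): add — endpoints in different components.
D–G (5): add — endpoints in different components.
C–H (6): add — endpoints in different components.
E–G (8): add — endpoints in different components.
B–D (9): skip — B and D already connected.
B–F (11): add — endpoints in different components.
MST edge set: {A–H, A–E, B–H, D–G, C–H, E–G, B–F}.
Of the listed edges, {A–E, E–G} are in the MST → 2.

2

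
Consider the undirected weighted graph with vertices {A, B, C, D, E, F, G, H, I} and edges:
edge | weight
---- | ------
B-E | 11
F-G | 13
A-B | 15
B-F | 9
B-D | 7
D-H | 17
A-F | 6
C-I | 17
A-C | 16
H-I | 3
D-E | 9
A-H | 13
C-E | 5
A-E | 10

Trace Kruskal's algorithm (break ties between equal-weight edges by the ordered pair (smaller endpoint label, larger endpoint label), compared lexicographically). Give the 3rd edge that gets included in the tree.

A-F

Sort edges by weight, then run Kruskal:
H-I (3): add — endpoints in different components.
C-E (5): add — endpoints in different components.
A-F (6): add — endpoints in different components.
B-D (7): add — endpoints in different components.
B-F (9): add — endpoints in different components.
D-E (9): add — endpoints in different components.
A-E (10): skip — A and E already connected.
B-E (11): skip — B and E already connected.
A-H (13): add — endpoints in different components.
F-G (13): add — endpoints in different components.
The 3rd edge added is A-F.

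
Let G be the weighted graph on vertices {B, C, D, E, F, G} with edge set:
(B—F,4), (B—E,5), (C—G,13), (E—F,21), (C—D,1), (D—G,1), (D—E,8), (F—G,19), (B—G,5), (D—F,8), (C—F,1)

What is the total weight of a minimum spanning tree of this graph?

Kruskal's algorithm — process edges by increasing weight (ties by edge label):
C—D (1): add — endpoints in different components.
C—F (1): add — endpoints in different components.
D—G (1): add — endpoints in different components.
B—F (4): add — endpoints in different components.
B—E (5): add — endpoints in different components.
MST edges: C—D, C—F, D—G, B—F, B—E; total weight 1+1+1+4+5 = 12.

12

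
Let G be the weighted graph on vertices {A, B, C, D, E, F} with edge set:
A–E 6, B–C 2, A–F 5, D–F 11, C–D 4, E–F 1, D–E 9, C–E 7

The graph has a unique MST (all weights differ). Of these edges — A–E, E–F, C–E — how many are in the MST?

2

Kruskal's algorithm — process edges by increasing weight (ties by edge label):
E–F (1): add. Components now {A} {B} {C} {D} {E,F}
B–C (2): add. Components now {A} {B,C} {D} {E,F}
C–D (4): add. Components now {A} {B,C,D} {E,F}
A–F (5): add. Components now {A,E,F} {B,C,D}
A–E (6): skip — A and E already connected.
C–E (7): add. Components now {A,B,C,D,E,F}
MST edge set: {E–F, B–C, C–D, A–F, C–E}.
Of the listed edges, {E–F, C–E} are in the MST → 2.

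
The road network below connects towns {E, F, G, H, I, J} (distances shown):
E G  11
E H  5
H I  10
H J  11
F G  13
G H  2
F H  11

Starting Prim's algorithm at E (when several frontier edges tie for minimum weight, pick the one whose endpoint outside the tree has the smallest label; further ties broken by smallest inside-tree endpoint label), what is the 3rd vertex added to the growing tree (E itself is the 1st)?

Prim, starting at E.
Step 1: cheapest edge leaving the tree is E H (5); add H.
Step 2: cheapest edge leaving the tree is G H (2); add G.
Step 3: cheapest edge leaving the tree is H I (10); add I.
Step 4: cheapest edge leaving the tree is F H (11); add F.
Step 5: cheapest edge leaving the tree is H J (11); add J.
Vertex order: E, H, G, I, F, J. The 3rd vertex is G.

G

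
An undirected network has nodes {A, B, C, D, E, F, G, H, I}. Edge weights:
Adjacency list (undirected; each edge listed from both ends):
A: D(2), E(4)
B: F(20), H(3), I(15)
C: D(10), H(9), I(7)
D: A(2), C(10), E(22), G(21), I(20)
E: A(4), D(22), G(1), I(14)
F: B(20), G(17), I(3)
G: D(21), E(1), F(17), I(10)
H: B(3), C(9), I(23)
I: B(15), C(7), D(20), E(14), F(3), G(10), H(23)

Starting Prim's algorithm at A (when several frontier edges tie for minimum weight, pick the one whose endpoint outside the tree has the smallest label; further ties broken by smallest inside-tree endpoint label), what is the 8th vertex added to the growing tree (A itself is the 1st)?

Grow the tree from A using Prim:
Step 1: cheapest edge leaving the tree is A–D (2); add D.
Step 2: cheapest edge leaving the tree is A–E (4); add E.
Step 3: cheapest edge leaving the tree is E–G (1); add G.
Step 4: cheapest edge leaving the tree is C–D (10); add C.
Step 5: cheapest edge leaving the tree is C–I (7); add I.
Step 6: cheapest edge leaving the tree is F–I (3); add F.
Step 7: cheapest edge leaving the tree is C–H (9); add H.
Step 8: cheapest edge leaving the tree is B–H (3); add B.
Vertex order: A, D, E, G, C, I, F, H, B. The 8th vertex is H.

H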